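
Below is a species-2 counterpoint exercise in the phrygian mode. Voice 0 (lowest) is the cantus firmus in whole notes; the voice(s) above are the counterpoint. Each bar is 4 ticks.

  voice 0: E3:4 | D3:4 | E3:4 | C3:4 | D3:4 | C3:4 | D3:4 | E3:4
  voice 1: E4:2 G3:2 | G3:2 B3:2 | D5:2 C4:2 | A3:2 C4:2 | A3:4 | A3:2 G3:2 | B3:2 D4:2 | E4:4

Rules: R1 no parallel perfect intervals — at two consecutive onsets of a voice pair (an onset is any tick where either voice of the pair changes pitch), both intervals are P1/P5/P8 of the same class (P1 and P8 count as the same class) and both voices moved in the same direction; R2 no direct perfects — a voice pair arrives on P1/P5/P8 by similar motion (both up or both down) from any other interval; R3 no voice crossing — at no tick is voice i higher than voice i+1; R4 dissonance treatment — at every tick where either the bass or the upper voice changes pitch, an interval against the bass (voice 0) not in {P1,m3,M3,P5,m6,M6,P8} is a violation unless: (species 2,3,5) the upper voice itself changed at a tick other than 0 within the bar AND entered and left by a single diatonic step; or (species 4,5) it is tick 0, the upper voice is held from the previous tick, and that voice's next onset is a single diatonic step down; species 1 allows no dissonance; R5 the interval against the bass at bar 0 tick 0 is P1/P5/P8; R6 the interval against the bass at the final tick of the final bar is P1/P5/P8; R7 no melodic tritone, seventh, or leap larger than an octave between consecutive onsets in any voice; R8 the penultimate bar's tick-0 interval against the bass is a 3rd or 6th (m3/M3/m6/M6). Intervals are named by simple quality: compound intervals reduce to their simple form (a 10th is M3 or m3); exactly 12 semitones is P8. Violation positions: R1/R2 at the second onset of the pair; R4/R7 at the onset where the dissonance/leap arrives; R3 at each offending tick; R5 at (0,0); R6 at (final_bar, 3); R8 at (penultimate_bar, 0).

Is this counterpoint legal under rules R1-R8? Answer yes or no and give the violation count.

bar 0: v0=E3 v1=E4 (P8)
bar 1: v0=D3 v1=G3 (P4)
bar 2: v0=E3 v1=D5 (m7)
bar 3: v0=C3 v1=A3 (M6)
bar 4: v0=D3 v1=A3 (P5)
bar 5: v0=C3 v1=A3 (M6)
bar 6: v0=D3 v1=B3 (M6)
bar 7: v0=E3 v1=E4 (P8)
  R4 @ bar1.0: D3/G3 P4 untreated
  R4 @ bar2.0: E3/D5 m7 untreated
  R7 @ bar2.0: B3->D5 leap 15st
  R7 @ bar2.2: D5->C4 leap 14st
  R1 @ bar7.0: D3/D4 P8 -> E3/E4 P8 similar

No (5 violations)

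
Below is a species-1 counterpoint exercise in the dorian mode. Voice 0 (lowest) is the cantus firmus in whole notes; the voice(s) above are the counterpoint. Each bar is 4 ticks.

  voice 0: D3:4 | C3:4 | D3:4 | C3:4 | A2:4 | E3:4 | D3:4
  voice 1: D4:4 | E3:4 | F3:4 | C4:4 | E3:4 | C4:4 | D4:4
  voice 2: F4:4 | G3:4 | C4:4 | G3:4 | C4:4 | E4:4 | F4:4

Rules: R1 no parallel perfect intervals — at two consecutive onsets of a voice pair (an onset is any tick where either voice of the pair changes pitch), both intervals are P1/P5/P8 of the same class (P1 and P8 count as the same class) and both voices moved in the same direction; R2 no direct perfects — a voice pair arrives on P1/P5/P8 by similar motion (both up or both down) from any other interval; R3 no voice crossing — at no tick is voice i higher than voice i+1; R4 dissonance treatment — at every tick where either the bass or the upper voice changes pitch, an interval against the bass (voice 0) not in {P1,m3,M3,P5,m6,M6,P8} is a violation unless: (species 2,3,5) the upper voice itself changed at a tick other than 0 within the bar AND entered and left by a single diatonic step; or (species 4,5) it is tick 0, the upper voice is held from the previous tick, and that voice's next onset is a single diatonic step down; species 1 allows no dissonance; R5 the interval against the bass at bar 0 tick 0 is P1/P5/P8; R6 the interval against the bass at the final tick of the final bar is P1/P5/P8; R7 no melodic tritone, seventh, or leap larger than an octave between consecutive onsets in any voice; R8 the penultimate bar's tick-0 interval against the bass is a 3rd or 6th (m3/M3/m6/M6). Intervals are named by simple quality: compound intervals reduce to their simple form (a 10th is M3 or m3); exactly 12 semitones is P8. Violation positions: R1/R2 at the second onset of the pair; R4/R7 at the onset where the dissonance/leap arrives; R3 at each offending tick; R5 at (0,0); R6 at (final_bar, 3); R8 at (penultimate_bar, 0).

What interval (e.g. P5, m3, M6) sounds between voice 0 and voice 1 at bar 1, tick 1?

M3

voice 0=C3 voice 1=E3 -> M3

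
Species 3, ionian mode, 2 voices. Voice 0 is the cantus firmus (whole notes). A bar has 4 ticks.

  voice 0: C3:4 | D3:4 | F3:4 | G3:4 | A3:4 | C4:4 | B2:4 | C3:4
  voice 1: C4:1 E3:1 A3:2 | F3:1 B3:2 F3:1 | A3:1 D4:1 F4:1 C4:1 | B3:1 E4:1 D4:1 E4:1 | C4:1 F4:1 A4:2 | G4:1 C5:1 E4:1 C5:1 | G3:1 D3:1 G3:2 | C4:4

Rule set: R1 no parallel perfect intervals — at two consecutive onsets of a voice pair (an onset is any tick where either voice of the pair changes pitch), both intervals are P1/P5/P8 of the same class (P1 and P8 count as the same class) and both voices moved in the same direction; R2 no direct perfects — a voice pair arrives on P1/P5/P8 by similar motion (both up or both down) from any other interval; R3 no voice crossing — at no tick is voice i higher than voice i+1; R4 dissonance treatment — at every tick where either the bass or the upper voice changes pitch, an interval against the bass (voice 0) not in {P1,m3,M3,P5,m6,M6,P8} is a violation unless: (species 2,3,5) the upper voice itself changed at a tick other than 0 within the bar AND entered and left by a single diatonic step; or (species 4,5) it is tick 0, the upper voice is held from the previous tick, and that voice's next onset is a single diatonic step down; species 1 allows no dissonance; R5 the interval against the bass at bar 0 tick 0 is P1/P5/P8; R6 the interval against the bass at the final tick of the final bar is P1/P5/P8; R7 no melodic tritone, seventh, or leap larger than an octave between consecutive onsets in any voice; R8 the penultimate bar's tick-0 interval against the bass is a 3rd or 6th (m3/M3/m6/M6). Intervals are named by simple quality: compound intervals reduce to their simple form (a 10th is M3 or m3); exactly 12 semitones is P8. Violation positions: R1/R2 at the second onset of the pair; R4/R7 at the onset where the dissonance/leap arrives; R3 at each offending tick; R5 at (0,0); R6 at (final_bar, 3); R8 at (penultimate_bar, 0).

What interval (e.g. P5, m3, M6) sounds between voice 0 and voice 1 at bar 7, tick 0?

P8

voice 0=C3 voice 1=C4 -> P8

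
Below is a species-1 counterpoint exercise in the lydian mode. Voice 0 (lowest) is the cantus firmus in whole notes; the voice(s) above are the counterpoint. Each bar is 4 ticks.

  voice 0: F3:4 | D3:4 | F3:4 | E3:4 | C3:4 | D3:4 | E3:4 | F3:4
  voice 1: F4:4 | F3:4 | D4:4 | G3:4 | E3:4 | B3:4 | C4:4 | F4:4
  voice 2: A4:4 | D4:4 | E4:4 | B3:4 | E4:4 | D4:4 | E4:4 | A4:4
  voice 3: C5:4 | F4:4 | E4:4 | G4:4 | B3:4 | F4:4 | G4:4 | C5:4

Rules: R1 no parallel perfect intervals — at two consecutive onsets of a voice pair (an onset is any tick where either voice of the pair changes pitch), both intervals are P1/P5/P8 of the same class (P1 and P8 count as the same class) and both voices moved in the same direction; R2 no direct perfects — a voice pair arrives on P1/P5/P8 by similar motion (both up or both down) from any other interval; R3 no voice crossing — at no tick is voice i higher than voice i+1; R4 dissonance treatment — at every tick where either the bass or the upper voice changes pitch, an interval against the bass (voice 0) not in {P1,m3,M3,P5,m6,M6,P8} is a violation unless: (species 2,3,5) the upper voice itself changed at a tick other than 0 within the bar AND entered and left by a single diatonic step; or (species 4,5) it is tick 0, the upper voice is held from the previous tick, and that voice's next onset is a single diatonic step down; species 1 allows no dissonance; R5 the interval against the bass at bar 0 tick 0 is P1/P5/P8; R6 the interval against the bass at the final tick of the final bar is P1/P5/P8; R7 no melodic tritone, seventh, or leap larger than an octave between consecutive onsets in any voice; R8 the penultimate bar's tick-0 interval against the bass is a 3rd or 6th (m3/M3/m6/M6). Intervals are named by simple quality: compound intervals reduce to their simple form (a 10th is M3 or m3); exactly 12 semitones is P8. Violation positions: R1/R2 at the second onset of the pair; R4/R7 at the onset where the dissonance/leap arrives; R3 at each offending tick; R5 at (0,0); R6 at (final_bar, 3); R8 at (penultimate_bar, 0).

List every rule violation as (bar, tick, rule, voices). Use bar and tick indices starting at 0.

bar 0: v0=F3 v1=F4 v2=A4 v3=C5 downbeat P5
bar 1: v0=D3 v1=F3 v2=D4 v3=F4 downbeat m3
bar 2: v0=F3 v1=D4 v2=E4 v3=E4 downbeat M7
bar 3: v0=E3 v1=G3 v2=B3 v3=G4 downbeat m3
bar 4: v0=C3 v1=E3 v2=E4 v3=B3 downbeat M7
bar 5: v0=D3 v1=B3 v2=D4 v3=F4 downbeat m3
bar 6: v0=E3 v1=C4 v2=E4 v3=G4 downbeat m3
bar 7: v0=F3 v1=F4 v2=A4 v3=C5 downbeat P5
  -> R5 @ bar 0 tick 0 v(0, 2): opens on M3
  -> R2 @ bar 1 tick 0 v(0, 2): F3/A4 M3 -> D3/D4 P8 similar
  -> R2 @ bar 1 tick 0 v(1, 3): F4/C5 P5 -> F3/F4 P8 similar
  -> R4 @ bar 2 tick 0 v(0, 2): F3/E4 M7 untreated
  -> R4 @ bar 2 tick 0 v(0, 3): F3/E4 M7 untreated
  -> R2 @ bar 3 tick 0 v(0, 2): F3/E4 M7 -> E3/B3 P5 similar
  -> R2 @ bar 4 tick 0 v(1, 3): G3/G4 P8 -> E3/B3 P5 similar
  -> R3 @ bar 4 tick 0 v(2, 3): E4 above B3
  -> R4 @ bar 4 tick 0 v(0, 3): C3/B3 M7 untreated
  -> R3 @ bar 4 tick 1 v(2, 3): E4 above B3
  -> R3 @ bar 4 tick 2 v(2, 3): E4 above B3
  -> R3 @ bar 4 tick 3 v(2, 3): E4 above B3
  -> R7 @ bar 5 tick 0 v(3,): B3->F4 leap 6st
  -> R1 @ bar 6 tick 0 v(0, 2): D3/D4 P8 -> E3/E4 P8 similar
  -> R2 @ bar 6 tick 0 v(1, 3): B3/F4 TT -> C4/G4 P5 similar
  -> R8 @ bar 6 tick 0 v(0, 2): penult P8 not 3rd/6th
  -> R1 @ bar 7 tick 0 v(1, 3): C4/G4 P5 -> F4/C5 P5 similar
  -> R2 @ bar 7 tick 0 v(0, 1): E3/C4 m6 -> F3/F4 P8 similar
  -> R2 @ bar 7 tick 0 v(0, 3): E3/G4 m3 -> F3/C5 P5 similar
  -> R6 @ bar 7 tick 3 v(0, 2): closes on M3

(0, 0, R5, (0, 2))
(1, 0, R2, (0, 2))
(1, 0, R2, (1, 3))
(2, 0, R4, (0, 2))
(2, 0, R4, (0, 3))
(3, 0, R2, (0, 2))
(4, 0, R2, (1, 3))
(4, 0, R3, (2, 3))
(4, 0, R4, (0, 3))
(4, 1, R3, (2, 3))
(4, 2, R3, (2, 3))
(4, 3, R3, (2, 3))
(5, 0, R7, (3,))
(6, 0, R1, (0, 2))
(6, 0, R2, (1, 3))
(6, 0, R8, (0, 2))
(7, 0, R1, (1, 3))
(7, 0, R2, (0, 1))
(7, 0, R2, (0, 3))
(7, 3, R6, (0, 2))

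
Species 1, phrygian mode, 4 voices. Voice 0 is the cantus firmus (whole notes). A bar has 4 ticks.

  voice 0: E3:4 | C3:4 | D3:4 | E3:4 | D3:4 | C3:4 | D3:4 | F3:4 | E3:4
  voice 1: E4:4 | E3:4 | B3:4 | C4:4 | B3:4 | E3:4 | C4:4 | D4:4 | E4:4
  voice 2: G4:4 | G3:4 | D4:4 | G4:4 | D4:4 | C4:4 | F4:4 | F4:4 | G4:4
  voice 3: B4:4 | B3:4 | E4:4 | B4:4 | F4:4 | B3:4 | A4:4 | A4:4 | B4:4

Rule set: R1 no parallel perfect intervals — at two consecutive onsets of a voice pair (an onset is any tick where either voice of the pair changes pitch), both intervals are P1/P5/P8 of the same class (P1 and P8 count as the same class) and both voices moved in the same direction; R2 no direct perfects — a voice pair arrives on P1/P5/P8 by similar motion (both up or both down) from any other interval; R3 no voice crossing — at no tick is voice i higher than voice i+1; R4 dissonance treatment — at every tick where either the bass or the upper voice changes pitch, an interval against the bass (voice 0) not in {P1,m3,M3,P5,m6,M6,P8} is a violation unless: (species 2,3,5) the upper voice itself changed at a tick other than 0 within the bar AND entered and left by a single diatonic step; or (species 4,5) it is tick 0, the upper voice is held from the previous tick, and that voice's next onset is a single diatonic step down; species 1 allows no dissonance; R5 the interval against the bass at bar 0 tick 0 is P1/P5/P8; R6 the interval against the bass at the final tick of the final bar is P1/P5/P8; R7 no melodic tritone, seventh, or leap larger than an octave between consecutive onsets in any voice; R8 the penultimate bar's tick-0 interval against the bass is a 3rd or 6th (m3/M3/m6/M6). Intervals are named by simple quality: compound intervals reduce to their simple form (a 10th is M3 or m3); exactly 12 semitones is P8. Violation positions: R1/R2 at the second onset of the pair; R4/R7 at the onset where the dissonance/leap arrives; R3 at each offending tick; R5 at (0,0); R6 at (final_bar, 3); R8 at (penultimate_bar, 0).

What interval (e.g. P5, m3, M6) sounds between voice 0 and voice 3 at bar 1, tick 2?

M7

voice 0=C3 voice 3=B3 -> M7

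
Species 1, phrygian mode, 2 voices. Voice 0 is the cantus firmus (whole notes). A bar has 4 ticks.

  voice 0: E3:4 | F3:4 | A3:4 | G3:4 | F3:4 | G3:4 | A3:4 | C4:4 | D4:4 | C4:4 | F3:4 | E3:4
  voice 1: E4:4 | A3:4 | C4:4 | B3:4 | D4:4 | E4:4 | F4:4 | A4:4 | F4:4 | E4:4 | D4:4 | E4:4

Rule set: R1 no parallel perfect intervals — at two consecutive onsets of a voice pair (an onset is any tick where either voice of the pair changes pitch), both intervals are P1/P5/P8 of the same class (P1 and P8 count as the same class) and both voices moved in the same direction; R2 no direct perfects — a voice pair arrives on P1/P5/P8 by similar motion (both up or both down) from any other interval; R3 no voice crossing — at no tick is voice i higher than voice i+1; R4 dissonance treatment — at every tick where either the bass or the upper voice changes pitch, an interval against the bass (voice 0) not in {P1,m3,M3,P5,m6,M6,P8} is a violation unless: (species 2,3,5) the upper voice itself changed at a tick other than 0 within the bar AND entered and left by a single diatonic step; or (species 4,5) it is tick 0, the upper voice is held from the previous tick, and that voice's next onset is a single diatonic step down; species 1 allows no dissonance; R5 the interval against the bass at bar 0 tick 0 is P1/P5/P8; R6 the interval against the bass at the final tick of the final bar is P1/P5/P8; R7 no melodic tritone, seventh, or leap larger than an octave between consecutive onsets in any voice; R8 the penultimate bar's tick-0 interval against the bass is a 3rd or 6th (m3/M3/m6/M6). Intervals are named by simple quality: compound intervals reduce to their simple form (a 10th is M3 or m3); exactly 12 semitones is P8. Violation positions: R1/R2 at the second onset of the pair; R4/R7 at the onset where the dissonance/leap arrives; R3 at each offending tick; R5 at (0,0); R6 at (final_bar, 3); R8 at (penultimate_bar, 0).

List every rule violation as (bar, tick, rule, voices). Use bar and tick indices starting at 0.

bar 0: v0=E3 v1=E4 downbeat P8
bar 1: v0=F3 v1=A3 downbeat M3
bar 2: v0=A3 v1=C4 downbeat m3
bar 3: v0=G3 v1=B3 downbeat M3
bar 4: v0=F3 v1=D4 downbeat M6
bar 5: v0=G3 v1=E4 downbeat M6
bar 6: v0=A3 v1=F4 downbeat m6
bar 7: v0=C4 v1=A4 downbeat M6
bar 8: v0=D4 v1=F4 downbeat m3
bar 9: v0=C4 v1=E4 downbeat M3
bar 10: v0=F3 v1=D4 downbeat M6
bar 11: v0=E3 v1=E4 downbeat P8

No violations across 12 bars (E3..E3 vs E4..E4).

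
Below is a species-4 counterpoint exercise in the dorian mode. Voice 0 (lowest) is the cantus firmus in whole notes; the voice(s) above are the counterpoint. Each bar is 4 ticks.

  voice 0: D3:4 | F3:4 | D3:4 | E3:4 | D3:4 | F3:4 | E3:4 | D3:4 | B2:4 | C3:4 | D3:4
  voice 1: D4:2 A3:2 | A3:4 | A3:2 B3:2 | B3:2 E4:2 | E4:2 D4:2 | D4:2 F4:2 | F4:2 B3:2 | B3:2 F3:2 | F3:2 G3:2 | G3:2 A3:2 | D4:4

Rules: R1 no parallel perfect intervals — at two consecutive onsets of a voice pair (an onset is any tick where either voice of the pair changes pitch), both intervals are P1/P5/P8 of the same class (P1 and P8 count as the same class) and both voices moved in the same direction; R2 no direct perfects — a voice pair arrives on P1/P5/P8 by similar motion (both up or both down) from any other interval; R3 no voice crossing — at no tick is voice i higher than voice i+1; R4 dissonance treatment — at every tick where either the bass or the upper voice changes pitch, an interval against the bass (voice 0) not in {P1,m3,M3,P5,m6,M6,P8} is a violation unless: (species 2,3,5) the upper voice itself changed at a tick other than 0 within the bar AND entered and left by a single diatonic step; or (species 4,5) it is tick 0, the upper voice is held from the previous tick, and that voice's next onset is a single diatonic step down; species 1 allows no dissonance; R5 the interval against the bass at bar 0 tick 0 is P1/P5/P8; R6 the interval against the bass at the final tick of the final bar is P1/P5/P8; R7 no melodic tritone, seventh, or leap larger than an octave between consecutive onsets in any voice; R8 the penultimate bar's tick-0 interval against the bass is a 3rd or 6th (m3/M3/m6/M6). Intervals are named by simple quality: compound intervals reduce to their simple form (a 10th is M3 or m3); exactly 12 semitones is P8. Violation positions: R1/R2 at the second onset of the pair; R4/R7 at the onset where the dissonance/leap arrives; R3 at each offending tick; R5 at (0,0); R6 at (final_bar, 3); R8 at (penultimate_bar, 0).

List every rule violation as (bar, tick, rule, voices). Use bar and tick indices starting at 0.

bar 0: v0=D3 v1=D4 downbeat P8
bar 1: v0=F3 v1=A3 downbeat M3
bar 2: v0=D3 v1=A3 downbeat P5
bar 3: v0=E3 v1=B3 downbeat P5
bar 4: v0=D3 v1=E4 downbeat M2
bar 5: v0=F3 v1=D4 downbeat M6
bar 6: v0=E3 v1=F4 downbeat m2
bar 7: v0=D3 v1=B3 downbeat M6
bar 8: v0=B2 v1=F3 downbeat TT
bar 9: v0=C3 v1=G3 downbeat P5
bar 10: v0=D3 v1=D4 downbeat P8
  -> R4 @ bar 6 tick 0 v(0, 1): E3/F4 m2 untreated
  -> R7 @ bar 6 tick 2 v(1,): F4->B3 leap 6st
  -> R7 @ bar 7 tick 2 v(1,): B3->F3 leap 6st
  -> R4 @ bar 8 tick 0 v(0, 1): B2/F3 TT untreated
  -> R8 @ bar 9 tick 0 v(0, 1): penult P5 not 3rd/6th
  -> R2 @ bar 10 tick 0 v(0, 1): C3/A3 M6 -> D3/D4 P8 similar

(6, 0, R4, (0, 1))
(6, 2, R7, (1,))
(7, 2, R7, (1,))
(8, 0, R4, (0, 1))
(9, 0, R8, (0, 1))
(10, 0, R2, (0, 1))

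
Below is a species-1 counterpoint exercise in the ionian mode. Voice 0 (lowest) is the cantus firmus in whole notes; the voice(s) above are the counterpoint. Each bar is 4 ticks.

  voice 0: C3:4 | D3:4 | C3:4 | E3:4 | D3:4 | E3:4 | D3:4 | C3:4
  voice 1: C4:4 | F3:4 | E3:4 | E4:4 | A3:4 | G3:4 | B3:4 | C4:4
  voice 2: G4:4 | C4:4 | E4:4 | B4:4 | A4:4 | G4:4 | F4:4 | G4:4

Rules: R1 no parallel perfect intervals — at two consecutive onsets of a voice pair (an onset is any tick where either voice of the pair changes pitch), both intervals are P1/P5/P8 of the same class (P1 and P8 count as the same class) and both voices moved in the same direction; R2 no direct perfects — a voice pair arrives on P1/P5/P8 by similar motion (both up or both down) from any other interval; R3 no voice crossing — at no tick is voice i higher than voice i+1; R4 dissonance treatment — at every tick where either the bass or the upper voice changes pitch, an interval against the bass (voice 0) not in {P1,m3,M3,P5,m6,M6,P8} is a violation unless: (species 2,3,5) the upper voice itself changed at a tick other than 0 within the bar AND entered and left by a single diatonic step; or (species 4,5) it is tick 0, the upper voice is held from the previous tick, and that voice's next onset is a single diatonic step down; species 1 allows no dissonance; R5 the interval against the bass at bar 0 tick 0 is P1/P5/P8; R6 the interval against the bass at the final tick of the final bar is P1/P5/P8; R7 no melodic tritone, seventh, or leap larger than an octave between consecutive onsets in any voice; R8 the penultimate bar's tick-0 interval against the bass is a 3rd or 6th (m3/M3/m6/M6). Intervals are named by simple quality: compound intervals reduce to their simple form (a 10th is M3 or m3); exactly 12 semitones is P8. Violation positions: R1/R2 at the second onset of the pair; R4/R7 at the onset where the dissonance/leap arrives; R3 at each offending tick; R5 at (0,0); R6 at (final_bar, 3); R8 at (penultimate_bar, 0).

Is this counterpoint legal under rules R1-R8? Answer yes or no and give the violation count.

bar 0: v0=C3 v1=C4 v2=G4 (P5)
bar 1: v0=D3 v1=F3 v2=C4 (m7)
bar 2: v0=C3 v1=E3 v2=E4 (M3)
bar 3: v0=E3 v1=E4 v2=B4 (P5)
bar 4: v0=D3 v1=A3 v2=A4 (P5)
bar 5: v0=E3 v1=G3 v2=G4 (m3)
bar 6: v0=D3 v1=B3 v2=F4 (m3)
bar 7: v0=C3 v1=C4 v2=G4 (P5)
  R1 @ bar1.0: C4/G4 P5 -> F3/C4 P5 similar
  R4 @ bar1.0: D3/C4 m7 untreated
  R2 @ bar3.0: C3/E3 M3 -> E3/E4 P8 similar
  R2 @ bar3.0: C3/E4 M3 -> E3/B4 P5 similar
  R2 @ bar3.0: E3/E4 P8 -> E4/B4 P5 similar
  R1 @ bar4.0: E3/B4 P5 -> D3/A4 P5 similar
  R2 @ bar4.0: E3/E4 P8 -> D3/A3 P5 similar
  R2 @ bar4.0: E4/B4 P5 -> A3/A4 P8 similar
  R1 @ bar5.0: A3/A4 P8 -> G3/G4 P8 similar
  R2 @ bar7.0: B3/F4 TT -> C4/G4 P5 similar

No (10 violations)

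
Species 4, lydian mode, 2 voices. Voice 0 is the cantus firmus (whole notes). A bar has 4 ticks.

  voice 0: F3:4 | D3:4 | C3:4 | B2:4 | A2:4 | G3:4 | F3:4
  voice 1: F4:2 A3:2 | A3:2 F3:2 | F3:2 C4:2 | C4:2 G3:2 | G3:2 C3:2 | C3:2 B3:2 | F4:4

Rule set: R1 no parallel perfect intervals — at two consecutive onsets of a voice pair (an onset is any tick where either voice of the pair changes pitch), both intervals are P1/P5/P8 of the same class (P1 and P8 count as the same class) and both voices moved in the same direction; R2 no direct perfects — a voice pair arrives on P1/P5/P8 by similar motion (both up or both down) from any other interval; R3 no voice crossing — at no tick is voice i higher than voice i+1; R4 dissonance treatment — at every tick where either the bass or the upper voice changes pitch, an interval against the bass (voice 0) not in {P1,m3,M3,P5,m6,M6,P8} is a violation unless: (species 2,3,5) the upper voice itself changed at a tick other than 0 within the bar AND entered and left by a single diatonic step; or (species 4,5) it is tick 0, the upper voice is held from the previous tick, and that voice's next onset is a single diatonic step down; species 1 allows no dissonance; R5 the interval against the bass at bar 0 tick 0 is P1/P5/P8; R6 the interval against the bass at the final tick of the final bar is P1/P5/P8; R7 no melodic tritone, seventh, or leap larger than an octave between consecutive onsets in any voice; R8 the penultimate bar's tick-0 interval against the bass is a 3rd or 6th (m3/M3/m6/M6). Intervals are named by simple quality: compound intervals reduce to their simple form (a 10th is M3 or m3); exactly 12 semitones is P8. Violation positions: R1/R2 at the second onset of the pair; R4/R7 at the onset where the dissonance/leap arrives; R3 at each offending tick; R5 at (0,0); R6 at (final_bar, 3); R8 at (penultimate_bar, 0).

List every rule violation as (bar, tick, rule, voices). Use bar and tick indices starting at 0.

bar 0: v0=F3 v1=F4 downbeat P8
bar 1: v0=D3 v1=A3 downbeat P5
bar 2: v0=C3 v1=F3 downbeat P4
bar 3: v0=B2 v1=C4 downbeat m2
bar 4: v0=A2 v1=G3 downbeat m7
bar 5: v0=G3 v1=C3 downbeat P5
bar 6: v0=F3 v1=F4 downbeat P8
  -> R4 @ bar 2 tick 0 v(0, 1): C3/F3 P4 untreated
  -> R4 @ bar 3 tick 0 v(0, 1): B2/C4 m2 untreated
  -> R4 @ bar 4 tick 0 v(0, 1): A2/G3 m7 untreated
  -> R3 @ bar 5 tick 0 v(0, 1): G3 above C3
  -> R7 @ bar 5 tick 0 v(0,): A2->G3 leap 10st
  -> R8 @ bar 5 tick 0 v(0, 1): penult P5 not 3rd/6th
  -> R3 @ bar 5 tick 1 v(0, 1): G3 above C3
  -> R7 @ bar 5 tick 2 v(1,): C3->B3 leap 11st
  -> R7 @ bar 6 tick 0 v(1,): B3->F4 leap 6st

(2, 0, R4, (0, 1))
(3, 0, R4, (0, 1))
(4, 0, R4, (0, 1))
(5, 0, R3, (0, 1))
(5, 0, R7, (0,))
(5, 0, R8, (0, 1))
(5, 1, R3, (0, 1))
(5, 2, R7, (1,))
(6, 0, R7, (1,))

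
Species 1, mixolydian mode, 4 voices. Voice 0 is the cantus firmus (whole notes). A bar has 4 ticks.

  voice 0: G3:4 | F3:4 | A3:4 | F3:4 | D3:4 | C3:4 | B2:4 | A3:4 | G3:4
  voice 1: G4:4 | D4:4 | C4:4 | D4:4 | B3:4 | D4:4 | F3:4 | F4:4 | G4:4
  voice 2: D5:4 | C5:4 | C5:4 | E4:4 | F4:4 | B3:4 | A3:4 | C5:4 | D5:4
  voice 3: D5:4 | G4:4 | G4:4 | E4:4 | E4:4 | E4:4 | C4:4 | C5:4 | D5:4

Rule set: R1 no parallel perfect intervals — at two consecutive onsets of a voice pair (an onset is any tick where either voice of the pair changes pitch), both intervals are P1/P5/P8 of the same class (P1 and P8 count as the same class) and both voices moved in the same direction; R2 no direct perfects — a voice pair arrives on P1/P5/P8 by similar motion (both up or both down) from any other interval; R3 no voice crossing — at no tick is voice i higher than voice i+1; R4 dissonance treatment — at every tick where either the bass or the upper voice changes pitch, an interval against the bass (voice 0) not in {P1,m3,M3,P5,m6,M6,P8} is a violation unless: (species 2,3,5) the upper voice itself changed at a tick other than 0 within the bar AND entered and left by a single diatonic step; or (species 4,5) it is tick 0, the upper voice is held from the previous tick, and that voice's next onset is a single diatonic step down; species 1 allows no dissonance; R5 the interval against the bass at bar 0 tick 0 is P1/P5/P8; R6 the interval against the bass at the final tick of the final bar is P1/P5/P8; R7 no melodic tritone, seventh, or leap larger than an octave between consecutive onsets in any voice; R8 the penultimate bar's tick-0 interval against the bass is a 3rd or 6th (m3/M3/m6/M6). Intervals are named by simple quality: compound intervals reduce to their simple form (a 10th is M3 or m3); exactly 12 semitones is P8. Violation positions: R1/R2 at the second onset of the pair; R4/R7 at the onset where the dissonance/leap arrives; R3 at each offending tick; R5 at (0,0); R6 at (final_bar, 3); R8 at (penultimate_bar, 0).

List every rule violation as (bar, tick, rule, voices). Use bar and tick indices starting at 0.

bar 0: v0=G3 v1=G4 v2=D5 v3=D5 downbeat P5
bar 1: v0=F3 v1=D4 v2=C5 v3=G4 downbeat M2
bar 2: v0=A3 v1=C4 v2=C5 v3=G4 downbeat m7
bar 3: v0=F3 v1=D4 v2=E4 v3=E4 downbeat M7
bar 4: v0=D3 v1=B3 v2=F4 v3=E4 downbeat M2
bar 5: v0=C3 v1=D4 v2=B3 v3=E4 downbeat M3
bar 6: v0=B2 v1=F3 v2=A3 v3=C4 downbeat m2
bar 7: v0=A3 v1=F4 v2=C5 v3=C5 downbeat m3
bar 8: v0=G3 v1=G4 v2=D5 v3=D5 downbeat P5
  -> R1 @ bar 1 tick 0 v(0, 2): G3/D5 P5 -> F3/C5 P5 similar
  -> R3 @ bar 1 tick 0 v(2, 3): C5 above G4
  -> R4 @ bar 1 tick 0 v(0, 3): F3/G4 M2 untreated
  -> R3 @ bar 1 tick 1 v(2, 3): C5 above G4
  -> R3 @ bar 1 tick 2 v(2, 3): C5 above G4
  -> R3 @ bar 1 tick 3 v(2, 3): C5 above G4
  -> R3 @ bar 2 tick 0 v(2, 3): C5 above G4
  -> R4 @ bar 2 tick 0 v(0, 3): A3/G4 m7 untreated
  -> R3 @ bar 2 tick 1 v(2, 3): C5 above G4
  -> R3 @ bar 2 tick 2 v(2, 3): C5 above G4
  -> R3 @ bar 2 tick 3 v(2, 3): C5 above G4
  -> R2 @ bar 3 tick 0 v(2, 3): C5/G4 P4 -> E4/E4 P1 similar
  -> R4 @ bar 3 tick 0 v(0, 2): F3/E4 M7 untreated
  -> R4 @ bar 3 tick 0 v(0, 3): F3/E4 M7 untreated
  -> R3 @ bar 4 tick 0 v(2, 3): F4 above E4
  -> R4 @ bar 4 tick 0 v(0, 3): D3/E4 M2 untreated
  -> R3 @ bar 4 tick 1 v(2, 3): F4 above E4
  -> R3 @ bar 4 tick 2 v(2, 3): F4 above E4
  -> R3 @ bar 4 tick 3 v(2, 3): F4 above E4
  -> R3 @ bar 5 tick 0 v(1, 2): D4 above B3
  -> R4 @ bar 5 tick 0 v(0, 1): C3/D4 M2 untreated
  -> R4 @ bar 5 tick 0 v(0, 2): C3/B3 M7 untreated
  -> R7 @ bar 5 tick 0 v(2,): F4->B3 leap 6st
  -> R3 @ bar 5 tick 1 v(1, 2): D4 above B3
  -> R3 @ bar 5 tick 2 v(1, 2): D4 above B3
  -> R3 @ bar 5 tick 3 v(1, 2): D4 above B3
  -> R2 @ bar 6 tick 0 v(1, 3): D4/E4 M2 -> F3/C4 P5 similar
  -> R4 @ bar 6 tick 0 v(0, 1): B2/F3 TT untreated
  -> R4 @ bar 6 tick 0 v(0, 2): B2/A3 m7 untreated
  -> R4 @ bar 6 tick 0 v(0, 3): B2/C4 m2 untreated
  -> R1 @ bar 7 tick 0 v(1, 3): F3/C4 P5 -> F4/C5 P5 similar
  -> R2 @ bar 7 tick 0 v(1, 2): F3/A3 M3 -> F4/C5 P5 similar
  -> R2 @ bar 7 tick 0 v(2, 3): A3/C4 m3 -> C5/C5 P1 similar
  -> R7 @ bar 7 tick 0 v(0,): B2->A3 leap 10st
  -> R7 @ bar 7 tick 0 v(2,): A3->C5 leap 15st
  -> R1 @ bar 8 tick 0 v(1, 2): F4/C5 P5 -> G4/D5 P5 similar
  -> R1 @ bar 8 tick 0 v(1, 3): F4/C5 P5 -> G4/D5 P5 similar
  -> R1 @ bar 8 tick 0 v(2, 3): C5/C5 P1 -> D5/D5 P1 similar

(1, 0, R1, (0, 2))
(1, 0, R3, (2, 3))
(1, 0, R4, (0, 3))
(1, 1, R3, (2, 3))
(1, 2, R3, (2, 3))
(1, 3, R3, (2, 3))
(2, 0, R3, (2, 3))
(2, 0, R4, (0, 3))
(2, 1, R3, (2, 3))
(2, 2, R3, (2, 3))
(2, 3, R3, (2, 3))
(3, 0, R2, (2, 3))
(3, 0, R4, (0, 2))
(3, 0, R4, (0, 3))
(4, 0, R3, (2, 3))
(4, 0, R4, (0, 3))
(4, 1, R3, (2, 3))
(4, 2, R3, (2, 3))
(4, 3, R3, (2, 3))
(5, 0, R3, (1, 2))
(5, 0, R4, (0, 1))
(5, 0, R4, (0, 2))
(5, 0, R7, (2,))
(5, 1, R3, (1, 2))
(5, 2, R3, (1, 2))
(5, 3, R3, (1, 2))
(6, 0, R2, (1, 3))
(6, 0, R4, (0, 1))
(6, 0, R4, (0, 2))
(6, 0, R4, (0, 3))
(7, 0, R1, (1, 3))
(7, 0, R2, (1, 2))
(7, 0, R2, (2, 3))
(7, 0, R7, (0,))
(7, 0, R7, (2,))
(8, 0, R1, (1, 2))
(8, 0, R1, (1, 3))
(8, 0, R1, (2, 3))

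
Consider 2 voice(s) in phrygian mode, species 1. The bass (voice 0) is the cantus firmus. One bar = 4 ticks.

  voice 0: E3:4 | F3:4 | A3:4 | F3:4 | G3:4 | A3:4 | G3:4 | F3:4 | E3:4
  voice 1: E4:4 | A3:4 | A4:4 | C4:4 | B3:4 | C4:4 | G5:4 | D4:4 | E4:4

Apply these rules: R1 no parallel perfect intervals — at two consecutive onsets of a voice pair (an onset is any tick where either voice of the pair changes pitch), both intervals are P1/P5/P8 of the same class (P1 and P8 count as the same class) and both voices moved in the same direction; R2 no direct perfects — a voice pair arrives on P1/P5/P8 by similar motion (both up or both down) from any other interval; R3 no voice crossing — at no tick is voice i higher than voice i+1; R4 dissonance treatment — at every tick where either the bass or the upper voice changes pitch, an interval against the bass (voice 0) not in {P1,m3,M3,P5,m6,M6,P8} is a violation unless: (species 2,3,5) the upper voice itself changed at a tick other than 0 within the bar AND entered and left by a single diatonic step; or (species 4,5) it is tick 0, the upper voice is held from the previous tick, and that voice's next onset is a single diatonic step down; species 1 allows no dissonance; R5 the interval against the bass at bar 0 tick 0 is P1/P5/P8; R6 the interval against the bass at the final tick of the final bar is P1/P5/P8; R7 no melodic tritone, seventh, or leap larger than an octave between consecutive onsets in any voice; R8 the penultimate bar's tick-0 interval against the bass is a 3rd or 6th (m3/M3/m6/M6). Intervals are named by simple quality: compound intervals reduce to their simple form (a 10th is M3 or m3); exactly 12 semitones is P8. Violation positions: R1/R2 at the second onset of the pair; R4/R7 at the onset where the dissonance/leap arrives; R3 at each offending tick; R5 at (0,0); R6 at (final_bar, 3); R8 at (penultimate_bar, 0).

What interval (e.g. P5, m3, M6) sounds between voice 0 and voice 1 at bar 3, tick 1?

voice 0=F3 voice 1=C4 -> P5

P5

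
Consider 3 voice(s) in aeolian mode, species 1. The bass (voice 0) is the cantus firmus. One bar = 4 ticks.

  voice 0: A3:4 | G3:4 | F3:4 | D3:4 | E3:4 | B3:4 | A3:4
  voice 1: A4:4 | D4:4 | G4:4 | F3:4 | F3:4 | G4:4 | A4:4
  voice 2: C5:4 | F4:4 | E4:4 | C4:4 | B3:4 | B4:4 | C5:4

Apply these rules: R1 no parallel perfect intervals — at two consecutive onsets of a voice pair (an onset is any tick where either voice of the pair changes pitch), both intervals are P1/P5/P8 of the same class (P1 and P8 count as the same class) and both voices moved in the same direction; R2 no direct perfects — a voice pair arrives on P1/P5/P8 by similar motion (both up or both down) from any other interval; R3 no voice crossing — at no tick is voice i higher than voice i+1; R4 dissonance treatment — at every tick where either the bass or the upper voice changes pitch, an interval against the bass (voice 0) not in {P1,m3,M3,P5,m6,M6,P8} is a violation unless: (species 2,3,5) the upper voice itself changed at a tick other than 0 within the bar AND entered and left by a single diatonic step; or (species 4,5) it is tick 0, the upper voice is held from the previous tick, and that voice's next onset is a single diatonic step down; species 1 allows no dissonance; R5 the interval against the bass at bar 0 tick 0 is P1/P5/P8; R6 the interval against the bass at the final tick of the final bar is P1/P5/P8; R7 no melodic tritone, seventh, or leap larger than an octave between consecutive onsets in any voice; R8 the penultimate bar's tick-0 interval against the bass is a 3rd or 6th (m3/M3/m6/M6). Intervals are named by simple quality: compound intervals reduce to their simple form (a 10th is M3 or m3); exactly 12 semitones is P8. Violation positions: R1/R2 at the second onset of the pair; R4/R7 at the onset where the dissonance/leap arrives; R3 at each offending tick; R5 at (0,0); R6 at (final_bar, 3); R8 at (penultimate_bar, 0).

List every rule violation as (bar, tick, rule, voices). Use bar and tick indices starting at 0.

bar 0: v0=A3 v1=A4 v2=C5 downbeat m3
bar 1: v0=G3 v1=D4 v2=F4 downbeat m7
bar 2: v0=F3 v1=G4 v2=E4 downbeat M7
bar 3: v0=D3 v1=F3 v2=C4 downbeat m7
bar 4: v0=E3 v1=F3 v2=B3 downbeat P5
bar 5: v0=B3 v1=G4 v2=B4 downbeat P8
bar 6: v0=A3 v1=A4 v2=C5 downbeat m3
  -> R5 @ bar 0 tick 0 v(0, 2): opens on m3
  -> R2 @ bar 1 tick 0 v(0, 1): A3/A4 P8 -> G3/D4 P5 similar
  -> R4 @ bar 1 tick 0 v(0, 2): G3/F4 m7 untreated
  -> R3 @ bar 2 tick 0 v(1, 2): G4 above E4
  -> R4 @ bar 2 tick 0 v(0, 1): F3/G4 M2 untreated
  -> R4 @ bar 2 tick 0 v(0, 2): F3/E4 M7 untreated
  -> R3 @ bar 2 tick 1 v(1, 2): G4 above E4
  -> R3 @ bar 2 tick 2 v(1, 2): G4 above E4
  -> R3 @ bar 2 tick 3 v(1, 2): G4 above E4
  -> R2 @ bar 3 tick 0 v(1, 2): G4/E4 m3 -> F3/C4 P5 similar
  -> R4 @ bar 3 tick 0 v(0, 2): D3/C4 m7 untreated
  -> R7 @ bar 3 tick 0 v(1,): G4->F3 leap 14st
  -> R4 @ bar 4 tick 0 v(0, 1): E3/F3 m2 untreated
  -> R2 @ bar 5 tick 0 v(0, 2): E3/B3 P5 -> B3/B4 P8 similar
  -> R7 @ bar 5 tick 0 v(1,): F3->G4 leap 14st
  -> R8 @ bar 5 tick 0 v(0, 2): penult P8 not 3rd/6th
  -> R6 @ bar 6 tick 3 v(0, 2): closes on m3

(0, 0, R5, (0, 2))
(1, 0, R2, (0, 1))
(1, 0, R4, (0, 2))
(2, 0, R3, (1, 2))
(2, 0, R4, (0, 1))
(2, 0, R4, (0, 2))
(2, 1, R3, (1, 2))
(2, 2, R3, (1, 2))
(2, 3, R3, (1, 2))
(3, 0, R2, (1, 2))
(3, 0, R4, (0, 2))
(3, 0, R7, (1,))
(4, 0, R4, (0, 1))
(5, 0, R2, (0, 2))
(5, 0, R7, (1,))
(5, 0, R8, (0, 2))
(6, 3, R6, (0, 2))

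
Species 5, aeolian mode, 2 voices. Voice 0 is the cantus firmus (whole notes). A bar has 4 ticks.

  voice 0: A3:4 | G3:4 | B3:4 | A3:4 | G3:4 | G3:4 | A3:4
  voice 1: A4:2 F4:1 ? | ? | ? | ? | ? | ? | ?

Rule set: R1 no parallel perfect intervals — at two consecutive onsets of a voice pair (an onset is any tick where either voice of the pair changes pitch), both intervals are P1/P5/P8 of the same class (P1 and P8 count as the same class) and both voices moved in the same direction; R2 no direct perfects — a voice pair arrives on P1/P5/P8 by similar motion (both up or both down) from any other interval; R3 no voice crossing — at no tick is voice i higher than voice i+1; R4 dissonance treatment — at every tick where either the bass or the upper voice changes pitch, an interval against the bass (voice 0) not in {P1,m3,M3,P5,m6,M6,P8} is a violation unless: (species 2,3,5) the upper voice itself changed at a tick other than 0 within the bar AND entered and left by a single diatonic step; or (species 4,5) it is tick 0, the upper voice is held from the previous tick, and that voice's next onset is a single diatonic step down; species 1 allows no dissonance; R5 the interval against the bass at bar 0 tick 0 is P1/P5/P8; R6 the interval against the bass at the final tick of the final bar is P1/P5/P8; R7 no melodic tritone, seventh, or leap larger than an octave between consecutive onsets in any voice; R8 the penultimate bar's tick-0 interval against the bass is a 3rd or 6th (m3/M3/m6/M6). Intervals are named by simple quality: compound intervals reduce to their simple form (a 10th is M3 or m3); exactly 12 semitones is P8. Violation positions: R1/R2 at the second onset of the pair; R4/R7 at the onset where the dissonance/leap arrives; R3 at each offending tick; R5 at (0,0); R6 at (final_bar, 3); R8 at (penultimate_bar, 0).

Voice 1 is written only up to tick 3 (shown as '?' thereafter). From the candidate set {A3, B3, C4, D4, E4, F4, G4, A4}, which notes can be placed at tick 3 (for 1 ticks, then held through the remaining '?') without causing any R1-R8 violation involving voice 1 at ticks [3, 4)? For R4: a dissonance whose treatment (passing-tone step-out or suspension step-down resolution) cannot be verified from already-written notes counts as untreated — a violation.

A3: legal
B3: violates R4,R7
C4: legal
D4: violates R4
E4: legal
F4: legal
G4: violates R4
A4: legal

{A3, A4, C4, E4, F4}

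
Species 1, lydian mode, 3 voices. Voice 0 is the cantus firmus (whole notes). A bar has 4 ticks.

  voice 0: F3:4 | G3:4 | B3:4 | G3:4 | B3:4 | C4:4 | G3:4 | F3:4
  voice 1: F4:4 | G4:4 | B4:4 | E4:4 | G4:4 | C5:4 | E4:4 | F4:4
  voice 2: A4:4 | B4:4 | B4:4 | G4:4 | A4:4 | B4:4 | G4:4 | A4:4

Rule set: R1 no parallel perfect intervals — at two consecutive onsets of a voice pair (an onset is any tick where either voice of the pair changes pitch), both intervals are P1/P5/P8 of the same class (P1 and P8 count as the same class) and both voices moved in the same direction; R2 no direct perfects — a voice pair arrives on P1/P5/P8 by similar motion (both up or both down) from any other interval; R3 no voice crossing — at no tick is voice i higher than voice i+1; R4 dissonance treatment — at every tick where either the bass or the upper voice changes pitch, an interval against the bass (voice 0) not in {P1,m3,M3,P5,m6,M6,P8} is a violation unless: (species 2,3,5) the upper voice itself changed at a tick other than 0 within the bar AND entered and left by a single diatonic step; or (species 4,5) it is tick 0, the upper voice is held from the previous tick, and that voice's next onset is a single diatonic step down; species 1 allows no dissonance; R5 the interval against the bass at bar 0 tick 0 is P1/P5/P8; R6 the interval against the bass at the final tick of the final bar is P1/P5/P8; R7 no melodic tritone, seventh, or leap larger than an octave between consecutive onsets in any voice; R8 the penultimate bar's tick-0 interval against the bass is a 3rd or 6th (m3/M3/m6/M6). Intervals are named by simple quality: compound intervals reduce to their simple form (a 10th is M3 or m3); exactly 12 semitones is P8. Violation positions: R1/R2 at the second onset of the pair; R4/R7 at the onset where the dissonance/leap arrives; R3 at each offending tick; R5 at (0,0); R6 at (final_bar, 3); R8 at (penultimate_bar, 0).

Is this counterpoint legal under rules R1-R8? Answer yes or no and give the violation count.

bar 0: v0=F3 v1=F4 v2=A4 (M3)
bar 1: v0=G3 v1=G4 v2=B4 (M3)
bar 2: v0=B3 v1=B4 v2=B4 (P8)
bar 3: v0=G3 v1=E4 v2=G4 (P8)
bar 4: v0=B3 v1=G4 v2=A4 (m7)
bar 5: v0=C4 v1=C5 v2=B4 (M7)
bar 6: v0=G3 v1=E4 v2=G4 (P8)
bar 7: v0=F3 v1=F4 v2=A4 (M3)
  R5 @ bar0.0: opens on M3
  R1 @ bar1.0: F3/F4 P8 -> G3/G4 P8 similar
  R1 @ bar2.0: G3/G4 P8 -> B3/B4 P8 similar
  R1 @ bar3.0: B3/B4 P8 -> G3/G4 P8 similar
  R4 @ bar4.0: B3/A4 m7 untreated
  R2 @ bar5.0: B3/G4 m6 -> C4/C5 P8 similar
  R3 @ bar5.0: C5 above B4
  R4 @ bar5.0: C4/B4 M7 untreated
  R3 @ bar5.1: C5 above B4
  R3 @ bar5.2: C5 above B4
  R3 @ bar5.3: C5 above B4
  R2 @ bar6.0: C4/B4 M7 -> G3/G4 P8 similar
  R8 @ bar6.0: penult P8 not 3rd/6th
  R6 @ bar7.3: closes on M3

No (14 violations)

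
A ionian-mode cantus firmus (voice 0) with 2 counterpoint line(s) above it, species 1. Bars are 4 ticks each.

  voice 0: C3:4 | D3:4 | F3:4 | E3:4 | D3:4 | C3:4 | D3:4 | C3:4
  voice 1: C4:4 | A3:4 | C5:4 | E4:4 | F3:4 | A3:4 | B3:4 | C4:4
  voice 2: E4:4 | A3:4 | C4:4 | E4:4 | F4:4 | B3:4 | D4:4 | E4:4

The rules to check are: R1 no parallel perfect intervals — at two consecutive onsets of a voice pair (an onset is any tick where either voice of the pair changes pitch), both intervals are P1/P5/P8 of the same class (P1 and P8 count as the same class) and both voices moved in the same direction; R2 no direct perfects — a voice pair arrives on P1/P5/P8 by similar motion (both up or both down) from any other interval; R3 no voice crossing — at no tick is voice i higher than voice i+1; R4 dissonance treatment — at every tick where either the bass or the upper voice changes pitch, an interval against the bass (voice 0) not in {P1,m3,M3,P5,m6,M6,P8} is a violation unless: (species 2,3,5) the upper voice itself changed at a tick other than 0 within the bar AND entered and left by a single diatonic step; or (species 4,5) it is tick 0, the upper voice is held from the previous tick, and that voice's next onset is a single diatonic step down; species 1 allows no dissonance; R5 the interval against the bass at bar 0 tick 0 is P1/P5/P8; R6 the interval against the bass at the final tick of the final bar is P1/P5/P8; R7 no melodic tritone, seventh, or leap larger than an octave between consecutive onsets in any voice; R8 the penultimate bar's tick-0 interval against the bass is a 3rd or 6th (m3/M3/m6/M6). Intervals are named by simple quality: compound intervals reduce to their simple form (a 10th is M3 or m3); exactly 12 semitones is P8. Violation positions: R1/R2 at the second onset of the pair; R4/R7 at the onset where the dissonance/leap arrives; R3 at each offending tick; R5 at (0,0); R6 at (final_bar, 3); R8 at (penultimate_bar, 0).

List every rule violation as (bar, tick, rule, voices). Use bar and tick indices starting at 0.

bar 0: v0=C3 v1=C4 v2=E4 downbeat M3
bar 1: v0=D3 v1=A3 v2=A3 downbeat P5
bar 2: v0=F3 v1=C5 v2=C4 downbeat P5
bar 3: v0=E3 v1=E4 v2=E4 downbeat P8
bar 4: v0=D3 v1=F3 v2=F4 downbeat m3
bar 5: v0=C3 v1=A3 v2=B3 downbeat M7
bar 6: v0=D3 v1=B3 v2=D4 downbeat P8
bar 7: v0=C3 v1=C4 v2=E4 downbeat M3
  -> R5 @ bar 0 tick 0 v(0, 2): opens on M3
  -> R2 @ bar 1 tick 0 v(1, 2): C4/E4 M3 -> A3/A3 P1 similar
  -> R1 @ bar 2 tick 0 v(0, 1): D3/A3 P5 -> F3/C5 P5 similar
  -> R1 @ bar 2 tick 0 v(0, 2): D3/A3 P5 -> F3/C4 P5 similar
  -> R1 @ bar 2 tick 0 v(1, 2): A3/A3 P1 -> C5/C4 P8 similar
  -> R3 @ bar 2 tick 0 v(1, 2): C5 above C4
  -> R7 @ bar 2 tick 0 v(1,): A3->C5 leap 15st
  -> R3 @ bar 2 tick 1 v(1, 2): C5 above C4
  -> R3 @ bar 2 tick 2 v(1, 2): C5 above C4
  -> R3 @ bar 2 tick 3 v(1, 2): C5 above C4
  -> R2 @ bar 3 tick 0 v(0, 1): F3/C5 P5 -> E3/E4 P8 similar
  -> R7 @ bar 4 tick 0 v(1,): E4->F3 leap 11st
  -> R4 @ bar 5 tick 0 v(0, 2): C3/B3 M7 untreated
  -> R7 @ bar 5 tick 0 v(2,): F4->B3 leap 6st
  -> R2 @ bar 6 tick 0 v(0, 2): C3/B3 M7 -> D3/D4 P8 similar
  -> R8 @ bar 6 tick 0 v(0, 2): penult P8 not 3rd/6th
  -> R6 @ bar 7 tick 3 v(0, 2): closes on M3

(0, 0, R5, (0, 2))
(1, 0, R2, (1, 2))
(2, 0, R1, (0, 1))
(2, 0, R1, (0, 2))
(2, 0, R1, (1, 2))
(2, 0, R3, (1, 2))
(2, 0, R7, (1,))
(2, 1, R3, (1, 2))
(2, 2, R3, (1, 2))
(2, 3, R3, (1, 2))
(3, 0, R2, (0, 1))
(4, 0, R7, (1,))
(5, 0, R4, (0, 2))
(5, 0, R7, (2,))
(6, 0, R2, (0, 2))
(6, 0, R8, (0, 2))
(7, 3, R6, (0, 2))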